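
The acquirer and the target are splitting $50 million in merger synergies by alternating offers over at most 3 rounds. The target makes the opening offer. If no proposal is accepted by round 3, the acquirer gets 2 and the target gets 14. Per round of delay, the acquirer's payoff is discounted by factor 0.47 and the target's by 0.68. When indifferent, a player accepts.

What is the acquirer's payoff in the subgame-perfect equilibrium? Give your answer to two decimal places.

8.16

Round 3 (the target proposes): the acquirer gets 2 if talks fail, so the target offers 2 and keeps 48.
Round 2 (the acquirer proposes): the target can get 48 next round, worth 0.68 × 48 = 32.64 now. The acquirer offers 32.64 and keeps 50 − 32.64 = 17.36.
Round 1 (the target proposes): the acquirer can get 17.36 next round, worth 0.47 × 17.36 = 8.1592 now, so the target offers 8.1592, keeping 41.8408.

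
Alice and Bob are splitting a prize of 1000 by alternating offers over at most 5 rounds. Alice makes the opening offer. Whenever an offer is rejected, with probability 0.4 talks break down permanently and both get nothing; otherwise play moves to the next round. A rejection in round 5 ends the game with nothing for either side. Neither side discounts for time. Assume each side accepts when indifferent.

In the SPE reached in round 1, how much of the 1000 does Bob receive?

326.4

Round 5 (Alice proposes): rejection yields 0 for Bob; Alice offers 0 and keeps 1000.
Round 4 (Bob proposes): rejecting gives Alice an expected 0.6 × 1000 = 600; Bob offers that and keeps 400.
Round 3 (Alice proposes): rejecting gives Bob an expected 0.6 × 400 = 240; Alice offers that and keeps 760.
Round 2 (Bob proposes): rejecting gives Alice an expected 0.6 × 760 = 456; Bob offers that and keeps 544.
Round 1 (Alice proposes): rejecting gives Bob an expected 0.6 × 544 = 326.4, so Alice offers 326.4, keeping 673.6.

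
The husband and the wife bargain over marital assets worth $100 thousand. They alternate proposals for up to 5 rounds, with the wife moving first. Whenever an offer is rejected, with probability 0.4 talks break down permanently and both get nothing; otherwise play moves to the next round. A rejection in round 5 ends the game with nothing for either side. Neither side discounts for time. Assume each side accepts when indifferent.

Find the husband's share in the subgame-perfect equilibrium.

Round 5 (the wife proposes): the husband will accept anything ≥ 0, so the wife offers 0 and keeps 100.
Round 4 (the husband proposes): rejecting gives the wife an expected 0.6 × 100 = 60. The husband offers 60 and keeps 100 − 60 = 40.
Round 3 (the wife proposes): rejecting gives the husband an expected 0.6 × 40 = 24. The wife offers 24 and keeps 100 − 24 = 76.
Round 2 (the husband proposes): rejecting gives the wife an expected 0.6 × 76 = 45.6, so the husband offers 45.6, keeping 54.4.
Round 1 (the wife proposes): rejecting gives the husband an expected 0.6 × 54.4 = 32.64; the wife offers that and keeps 67.36.

32.64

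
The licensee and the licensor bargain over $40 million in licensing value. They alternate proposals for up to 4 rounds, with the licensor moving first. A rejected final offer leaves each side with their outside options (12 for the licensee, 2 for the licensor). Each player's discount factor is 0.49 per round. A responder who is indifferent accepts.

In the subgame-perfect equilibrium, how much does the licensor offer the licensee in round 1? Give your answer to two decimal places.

Round 4 (the licensee proposes): the licensor gets 2 if talks fail, so the licensee offers 2 and keeps 38.
Round 3 (the licensor proposes): the licensee can get 38 next round, worth 0.49 × 38 = 18.62 now, so the licensor offers 18.62, keeping 21.38.
Round 2 (the licensee proposes): the licensor can get 21.38 next round, worth 0.49 × 21.38 = 10.4762 now; the licensee offers that and keeps 29.5238.
Round 1 (the licensor proposes): the licensee can get 29.5238 next round, worth 0.49 × 29.5238 = 14.466662 now. The licensor offers 14.466662 and keeps 40 − 14.466662 = 25.533338.

14.47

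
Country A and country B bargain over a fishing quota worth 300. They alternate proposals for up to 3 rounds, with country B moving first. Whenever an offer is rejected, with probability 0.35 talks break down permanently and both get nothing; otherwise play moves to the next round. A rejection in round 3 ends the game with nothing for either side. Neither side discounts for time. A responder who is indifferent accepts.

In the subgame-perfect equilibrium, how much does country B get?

By backward induction:
Round 3 (country B proposes): country A will accept anything ≥ 0, so country B offers 0 and keeps 300.
Round 2 (country A proposes): rejecting gives country B an expected 0.65 × 300 = 195, so country A offers 195, keeping 105.
Round 1 (country B proposes): rejecting gives country A an expected 0.65 × 105 = 68.25, so country B offers 68.25, keeping 231.75.

231.75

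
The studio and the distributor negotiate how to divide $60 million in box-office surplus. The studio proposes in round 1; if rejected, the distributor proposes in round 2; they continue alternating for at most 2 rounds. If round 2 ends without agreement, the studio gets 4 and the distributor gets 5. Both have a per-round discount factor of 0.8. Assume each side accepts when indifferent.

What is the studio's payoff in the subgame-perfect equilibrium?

By backward induction:
Round 2 (the distributor proposes): the studio gets 4 if talks fail, so the distributor offers 4 and keeps 56.
Round 1 (the studio proposes): the distributor can get 56 next round, worth 0.8 × 56 = 44.8 now; the studio offers that and keeps 15.2.

15.2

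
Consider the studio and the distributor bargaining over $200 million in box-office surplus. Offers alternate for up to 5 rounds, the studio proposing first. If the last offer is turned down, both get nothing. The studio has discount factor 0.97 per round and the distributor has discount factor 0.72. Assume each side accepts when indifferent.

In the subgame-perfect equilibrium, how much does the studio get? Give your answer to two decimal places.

192.66

Round 5 (the studio proposes): the distributor will accept anything ≥ 0, so the studio offers 0 and keeps 200.
Round 4 (the distributor proposes): the studio can get 200 next round, worth 0.97 × 200 = 194 now; the distributor offers that and keeps 6.
Round 3 (the studio proposes): the distributor can get 6 next round, worth 0.72 × 6 = 4.32 now; the studio offers that and keeps 195.68.
Round 2 (the distributor proposes): the studio can get 195.68 next round, worth 0.97 × 195.68 = 189.8096 now. The distributor offers 189.8096 and keeps 200 − 189.8096 = 10.1904.
Round 1 (the studio proposes): the distributor can get 10.1904 next round, worth 0.72 × 10.1904 = 7.337088 now, so the studio offers 7.337088, keeping 192.662912.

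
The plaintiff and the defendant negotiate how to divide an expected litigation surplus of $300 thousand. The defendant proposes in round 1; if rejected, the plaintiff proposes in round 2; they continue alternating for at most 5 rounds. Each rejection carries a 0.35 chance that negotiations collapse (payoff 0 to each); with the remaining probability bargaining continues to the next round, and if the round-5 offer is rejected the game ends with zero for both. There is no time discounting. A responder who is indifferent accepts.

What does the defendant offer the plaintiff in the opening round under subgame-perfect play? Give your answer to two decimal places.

97.09

By backward induction:
Round 5 (the defendant proposes): the plaintiff will accept anything ≥ 0, so the defendant offers 0 and keeps 300.
Round 4 (the plaintiff proposes): rejecting gives the defendant an expected 0.65 × 300 = 195; the plaintiff offers that and keeps 105.
Round 3 (the defendant proposes): rejecting gives the plaintiff an expected 0.65 × 105 = 68.25; the defendant offers that and keeps 231.75.
Round 2 (the plaintiff proposes): rejecting gives the defendant an expected 0.65 × 231.75 = 150.6375, so the plaintiff offers 150.6375, keeping 149.3625.
Round 1 (the defendant proposes): rejecting gives the plaintiff an expected 0.65 × 149.3625 = 97.085625. The defendant offers 97.085625 and keeps 300 − 97.085625 = 202.914375.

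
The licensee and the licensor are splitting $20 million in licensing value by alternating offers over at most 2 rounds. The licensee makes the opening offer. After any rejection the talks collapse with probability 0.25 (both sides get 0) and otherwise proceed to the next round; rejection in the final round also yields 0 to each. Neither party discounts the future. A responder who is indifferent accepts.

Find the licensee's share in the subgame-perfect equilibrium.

Round 2 (the licensor proposes): the licensee will accept anything ≥ 0, so the licensor offers 0 and keeps 20.
Round 1 (the licensee proposes): rejecting gives the licensor an expected 0.75 × 20 = 15, so the licensee offers 15, keeping 5.

5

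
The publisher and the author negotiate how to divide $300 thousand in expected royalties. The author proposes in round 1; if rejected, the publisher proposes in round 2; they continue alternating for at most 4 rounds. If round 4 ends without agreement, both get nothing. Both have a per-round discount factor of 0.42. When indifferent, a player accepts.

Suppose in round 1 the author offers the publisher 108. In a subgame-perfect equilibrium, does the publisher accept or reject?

Round 4 (the publisher proposes): the author will accept anything ≥ 0, so the publisher offers 0 and keeps 300.
Round 3 (the author proposes): the publisher can get 300 next round, worth 0.42 × 300 = 126 now; the author offers that and keeps 174.
Round 2 (the publisher proposes): the author can get 174 next round, worth 0.42 × 174 = 73.08 now; the publisher offers that and keeps 226.92.
So by rejecting in round 1, the publisher gets 226.92 next round, worth 0.42 × 226.92 = 95.3064 now.
Offer 108 ≥ 95.3064, so the publisher accepts.

Accept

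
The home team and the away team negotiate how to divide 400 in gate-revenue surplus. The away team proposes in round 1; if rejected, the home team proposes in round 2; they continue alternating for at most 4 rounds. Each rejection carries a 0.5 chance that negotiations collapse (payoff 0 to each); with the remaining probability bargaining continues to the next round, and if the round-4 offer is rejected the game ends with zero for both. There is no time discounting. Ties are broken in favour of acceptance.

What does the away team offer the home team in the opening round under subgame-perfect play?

Round 4 (the home team proposes): the away team will accept anything ≥ 0, so the home team offers 0 and keeps 400.
Round 3 (the away team proposes): rejecting gives the home team an expected 0.5 × 400 = 200. The away team offers 200 and keeps 400 − 200 = 200.
Round 2 (the home team proposes): rejecting gives the away team an expected 0.5 × 200 = 100; the home team offers that and keeps 300.
Round 1 (the away team proposes): rejecting gives the home team an expected 0.5 × 300 = 150. The away team offers 150 and keeps 400 − 150 = 250.

150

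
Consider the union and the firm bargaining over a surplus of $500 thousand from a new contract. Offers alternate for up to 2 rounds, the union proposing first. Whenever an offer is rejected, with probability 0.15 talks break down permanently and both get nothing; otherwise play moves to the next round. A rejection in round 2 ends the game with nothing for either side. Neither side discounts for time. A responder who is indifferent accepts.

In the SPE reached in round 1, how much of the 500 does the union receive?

75

By backward induction:
Round 2 (the firm proposes): the union will accept anything ≥ 0, so the firm offers 0 and keeps 500.
Round 1 (the union proposes): rejecting gives the firm an expected 0.85 × 500 = 425; the union offers that and keeps 75.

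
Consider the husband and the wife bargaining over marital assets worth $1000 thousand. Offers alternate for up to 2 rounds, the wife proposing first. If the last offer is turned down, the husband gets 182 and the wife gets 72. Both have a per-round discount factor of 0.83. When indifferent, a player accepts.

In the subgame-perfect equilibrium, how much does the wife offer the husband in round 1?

By backward induction:
Round 2 (the husband proposes): the wife gets 72 if talks fail, so the husband offers 72 and keeps 928.
Round 1 (the wife proposes): the husband can get 928 next round, worth 0.83 × 928 = 770.24 now; the wife offers that and keeps 229.76.

770.24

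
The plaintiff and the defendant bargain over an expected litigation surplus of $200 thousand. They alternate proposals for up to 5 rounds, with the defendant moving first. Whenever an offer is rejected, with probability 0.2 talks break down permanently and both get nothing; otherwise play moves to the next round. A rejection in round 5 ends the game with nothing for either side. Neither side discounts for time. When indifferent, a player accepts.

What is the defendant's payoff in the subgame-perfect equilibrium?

147.52

By backward induction:
Round 5 (the defendant proposes): rejection yields 0 for the plaintiff; the defendant offers 0 and keeps 200.
Round 4 (the plaintiff proposes): rejecting gives the defendant an expected 0.8 × 200 = 160. The plaintiff offers 160 and keeps 200 − 160 = 40.
Round 3 (the defendant proposes): rejecting gives the plaintiff an expected 0.8 × 40 = 32. The defendant offers 32 and keeps 200 − 32 = 168.
Round 2 (the plaintiff proposes): rejecting gives the defendant an expected 0.8 × 168 = 134.4, so the plaintiff offers 134.4, keeping 65.6.
Round 1 (the defendant proposes): rejecting gives the plaintiff an expected 0.8 × 65.6 = 52.48, so the defendant offers 52.48, keeping 147.52.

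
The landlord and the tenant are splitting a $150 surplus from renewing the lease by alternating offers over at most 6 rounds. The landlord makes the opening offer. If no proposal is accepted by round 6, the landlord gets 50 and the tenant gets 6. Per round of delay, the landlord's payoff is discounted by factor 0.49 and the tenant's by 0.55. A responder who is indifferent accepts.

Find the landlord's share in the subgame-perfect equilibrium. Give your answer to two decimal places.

92.59

Round 6 (the tenant proposes): the landlord gets 50 if talks fail, so the tenant offers 50 and keeps 100.
Round 5 (the landlord proposes): the tenant can get 100 next round, worth 0.55 × 100 = 55 now, so the landlord offers 55, keeping 95.
Round 4 (the tenant proposes): the landlord can get 95 next round, worth 0.49 × 95 = 46.55 now; the tenant offers that and keeps 103.45.
Round 3 (the landlord proposes): the tenant can get 103.45 next round, worth 0.55 × 103.45 = 56.8975 now. The landlord offers 56.8975 and keeps 150 − 56.8975 = 93.1025.
Round 2 (the tenant proposes): the landlord can get 93.1025 next round, worth 0.49 × 93.1025 = 45.620225 now. The tenant offers 45.620225 and keeps 150 − 45.620225 = 104.379775.
Round 1 (the landlord proposes): the tenant can get 104.379775 next round, worth 0.55 × 104.379775 = 57.40887625 now, so the landlord offers 57.40887625, keeping 92.59112375.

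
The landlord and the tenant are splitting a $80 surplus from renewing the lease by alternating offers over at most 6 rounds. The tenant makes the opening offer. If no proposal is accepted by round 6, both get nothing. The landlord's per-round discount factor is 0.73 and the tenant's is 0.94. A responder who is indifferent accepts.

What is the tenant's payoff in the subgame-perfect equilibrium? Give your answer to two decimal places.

46.59

Round 6 (the landlord proposes): rejection yields 0 for the tenant; the landlord offers 0 and keeps 80.
Round 5 (the tenant proposes): the landlord can get 80 next round, worth 0.73 × 80 = 58.4 now, so the tenant offers 58.4, keeping 21.6.
Round 4 (the landlord proposes): the tenant can get 21.6 next round, worth 0.94 × 21.6 = 20.304 now. The landlord offers 20.304 and keeps 80 − 20.304 = 59.696.
Round 3 (the tenant proposes): the landlord can get 59.696 next round, worth 0.73 × 59.696 = 43.57808 now, so the tenant offers 43.57808, keeping 36.42192.
Round 2 (the landlord proposes): the tenant can get 36.42192 next round, worth 0.94 × 36.42192 = 34.2366048 now. The landlord offers 34.2366048 and keeps 80 − 34.2366048 = 45.7633952.
Round 1 (the tenant proposes): the landlord can get 45.7633952 next round, worth 0.73 × 45.7633952 = 33.407278496 now, so the tenant offers 33.407278496, keeping 46.592721504.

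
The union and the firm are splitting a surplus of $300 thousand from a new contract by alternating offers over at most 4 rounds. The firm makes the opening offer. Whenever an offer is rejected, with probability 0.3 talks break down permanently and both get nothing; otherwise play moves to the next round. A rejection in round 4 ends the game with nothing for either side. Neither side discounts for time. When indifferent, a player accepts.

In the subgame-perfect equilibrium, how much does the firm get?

134.1

By backward induction:
Round 4 (the union proposes): rejection yields 0 for the firm; the union offers 0 and keeps 300.
Round 3 (the firm proposes): rejecting gives the union an expected 0.7 × 300 = 210, so the firm offers 210, keeping 90.
Round 2 (the union proposes): rejecting gives the firm an expected 0.7 × 90 = 63, so the union offers 63, keeping 237.
Round 1 (the firm proposes): rejecting gives the union an expected 0.7 × 237 = 165.9. The firm offers 165.9 and keeps 300 − 165.9 = 134.1.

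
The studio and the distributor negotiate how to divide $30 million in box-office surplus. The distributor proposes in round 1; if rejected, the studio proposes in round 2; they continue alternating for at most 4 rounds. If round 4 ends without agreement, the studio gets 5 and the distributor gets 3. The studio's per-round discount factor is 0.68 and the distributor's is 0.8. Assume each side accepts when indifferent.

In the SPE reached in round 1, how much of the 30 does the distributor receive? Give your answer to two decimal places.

15.93

By backward induction:
Round 4 (the studio proposes): the distributor gets 3 if talks fail, so the studio offers 3 and keeps 27.
Round 3 (the distributor proposes): the studio can get 27 next round, worth 0.68 × 27 = 18.36 now. The distributor offers 18.36 and keeps 30 − 18.36 = 11.64.
Round 2 (the studio proposes): the distributor can get 11.64 next round, worth 0.8 × 11.64 = 9.312 now; the studio offers that and keeps 20.688.
Round 1 (the distributor proposes): the studio can get 20.688 next round, worth 0.68 × 20.688 = 14.06784 now; the distributor offers that and keeps 15.93216.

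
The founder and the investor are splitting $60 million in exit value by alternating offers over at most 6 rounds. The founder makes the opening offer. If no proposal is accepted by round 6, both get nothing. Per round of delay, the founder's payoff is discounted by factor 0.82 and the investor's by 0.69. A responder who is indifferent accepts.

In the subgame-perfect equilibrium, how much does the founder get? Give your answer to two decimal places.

35.08

Round 6 (the investor proposes): rejection yields 0 for the founder; the investor offers 0 and keeps 60.
Round 5 (the founder proposes): the investor can get 60 next round, worth 0.69 × 60 = 41.4 now; the founder offers that and keeps 18.6.
Round 4 (the investor proposes): the founder can get 18.6 next round, worth 0.82 × 18.6 = 15.252 now, so the investor offers 15.252, keeping 44.748.
Round 3 (the founder proposes): the investor can get 44.748 next round, worth 0.69 × 44.748 = 30.87612 now, so the founder offers 30.87612, keeping 29.12388.
Round 2 (the investor proposes): the founder can get 29.12388 next round, worth 0.82 × 29.12388 = 23.8815816 now, so the investor offers 23.8815816, keeping 36.1184184.
Round 1 (the founder proposes): the investor can get 36.1184184 next round, worth 0.69 × 36.1184184 = 24.921708696 now, so the founder offers 24.921708696, keeping 35.078291304.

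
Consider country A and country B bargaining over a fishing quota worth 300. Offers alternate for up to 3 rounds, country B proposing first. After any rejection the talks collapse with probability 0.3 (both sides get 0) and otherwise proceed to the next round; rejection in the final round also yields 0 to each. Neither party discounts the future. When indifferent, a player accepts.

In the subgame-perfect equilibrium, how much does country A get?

63

Round 3 (country B proposes): rejection yields 0 for country A; country B offers 0 and keeps 300.
Round 2 (country A proposes): rejecting gives country B an expected 0.7 × 300 = 210, so country A offers 210, keeping 90.
Round 1 (country B proposes): rejecting gives country A an expected 0.7 × 90 = 63. Country B offers 63 and keeps 300 − 63 = 237.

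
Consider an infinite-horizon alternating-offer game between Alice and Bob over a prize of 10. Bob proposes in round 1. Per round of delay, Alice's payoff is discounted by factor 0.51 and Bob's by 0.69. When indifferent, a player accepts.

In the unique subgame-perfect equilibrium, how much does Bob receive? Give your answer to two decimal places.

7.56

When Bob proposes, Alice accepts any offer worth at least 0.51 times what Alice would get by proposing next round; and vice versa.
This gives x = 10 − 0.51y and y = 10 − 0.69x, where x and y are each side's share when it proposes.
Hence (1 − 0.51·0.69)x = 10(1 − 0.51), i.e. 0.6481·x = 4.9.
x ≈ 7.5606; Alice's share is 10 − x ≈ 2.4394.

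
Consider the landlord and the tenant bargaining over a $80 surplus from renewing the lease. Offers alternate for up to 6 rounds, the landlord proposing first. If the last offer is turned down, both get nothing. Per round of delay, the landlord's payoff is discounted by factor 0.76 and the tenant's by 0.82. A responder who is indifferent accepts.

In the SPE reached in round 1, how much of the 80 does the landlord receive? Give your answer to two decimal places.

28.97

Round 6 (the tenant proposes): the landlord will accept anything ≥ 0, so the tenant offers 0 and keeps 80.
Round 5 (the landlord proposes): the tenant can get 80 next round, worth 0.82 × 80 = 65.6 now; the landlord offers that and keeps 14.4.
Round 4 (the tenant proposes): the landlord can get 14.4 next round, worth 0.76 × 14.4 = 10.944 now. The tenant offers 10.944 and keeps 80 − 10.944 = 69.056.
Round 3 (the landlord proposes): the tenant can get 69.056 next round, worth 0.82 × 69.056 = 56.62592 now; the landlord offers that and keeps 23.37408.
Round 2 (the tenant proposes): the landlord can get 23.37408 next round, worth 0.76 × 23.37408 = 17.7643008 now, so the tenant offers 17.7643008, keeping 62.2356992.
Round 1 (the landlord proposes): the tenant can get 62.2356992 next round, worth 0.82 × 62.2356992 = 51.033273344 now. The landlord offers 51.033273344 and keeps 80 − 51.033273344 = 28.966726656.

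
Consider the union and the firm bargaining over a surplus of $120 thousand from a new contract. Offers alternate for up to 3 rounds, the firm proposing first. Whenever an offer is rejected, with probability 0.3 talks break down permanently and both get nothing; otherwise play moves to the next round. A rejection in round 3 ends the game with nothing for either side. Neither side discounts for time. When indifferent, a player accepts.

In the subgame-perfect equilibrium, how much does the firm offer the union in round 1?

Round 3 (the firm proposes): the union will accept anything ≥ 0, so the firm offers 0 and keeps 120.
Round 2 (the union proposes): rejecting gives the firm an expected 0.7 × 120 = 84, so the union offers 84, keeping 36.
Round 1 (the firm proposes): rejecting gives the union an expected 0.7 × 36 = 25.2; the firm offers that and keeps 94.8.

25.2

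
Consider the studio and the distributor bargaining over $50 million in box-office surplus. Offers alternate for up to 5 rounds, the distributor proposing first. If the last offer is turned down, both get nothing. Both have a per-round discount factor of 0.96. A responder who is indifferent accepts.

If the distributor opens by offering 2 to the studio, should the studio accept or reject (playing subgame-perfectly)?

Round 5 (the distributor proposes): the studio will accept anything ≥ 0, so the distributor offers 0 and keeps 50.
Round 4 (the studio proposes): the distributor can get 50 next round, worth 0.96 × 50 = 48 now; the studio offers that and keeps 2.
Round 3 (the distributor proposes): the studio can get 2 next round, worth 0.96 × 2 = 1.92 now, so the distributor offers 1.92, keeping 48.08.
Round 2 (the studio proposes): the distributor can get 48.08 next round, worth 0.96 × 48.08 = 46.1568 now; the studio offers that and keeps 3.8432.
So by rejecting in round 1, the studio gets 3.8432 next round, worth 0.96 × 3.8432 = 3.689472 now.
Offer 2 < 3.689472, so the studio rejects.

Reject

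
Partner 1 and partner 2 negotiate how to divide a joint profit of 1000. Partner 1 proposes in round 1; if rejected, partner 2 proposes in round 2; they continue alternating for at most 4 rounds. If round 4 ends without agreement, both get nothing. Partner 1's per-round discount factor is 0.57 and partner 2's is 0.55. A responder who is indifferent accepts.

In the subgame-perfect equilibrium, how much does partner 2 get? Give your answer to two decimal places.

Round 4 (partner 2 proposes): partner 1 will accept anything ≥ 0, so partner 2 offers 0 and keeps 1000.
Round 3 (partner 1 proposes): partner 2 can get 1000 next round, worth 0.55 × 1000 = 550 now. Partner 1 offers 550 and keeps 1000 − 550 = 450.
Round 2 (partner 2 proposes): partner 1 can get 450 next round, worth 0.57 × 450 = 256.5 now, so partner 2 offers 256.5, keeping 743.5.
Round 1 (partner 1 proposes): partner 2 can get 743.5 next round, worth 0.55 × 743.5 = 408.925 now. Partner 1 offers 408.925 and keeps 1000 − 408.925 = 591.075.

408.93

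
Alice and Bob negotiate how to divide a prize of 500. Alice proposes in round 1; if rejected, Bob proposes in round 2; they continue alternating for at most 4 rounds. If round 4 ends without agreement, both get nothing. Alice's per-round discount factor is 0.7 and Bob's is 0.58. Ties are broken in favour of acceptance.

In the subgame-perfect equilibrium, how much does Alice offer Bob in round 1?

Round 4 (Bob proposes): Alice will accept anything ≥ 0, so Bob offers 0 and keeps 500.
Round 3 (Alice proposes): Bob can get 500 next round, worth 0.58 × 500 = 290 now; Alice offers that and keeps 210.
Round 2 (Bob proposes): Alice can get 210 next round, worth 0.7 × 210 = 147 now; Bob offers that and keeps 353.
Round 1 (Alice proposes): Bob can get 353 next round, worth 0.58 × 353 = 204.74 now; Alice offers that and keeps 295.26.

204.74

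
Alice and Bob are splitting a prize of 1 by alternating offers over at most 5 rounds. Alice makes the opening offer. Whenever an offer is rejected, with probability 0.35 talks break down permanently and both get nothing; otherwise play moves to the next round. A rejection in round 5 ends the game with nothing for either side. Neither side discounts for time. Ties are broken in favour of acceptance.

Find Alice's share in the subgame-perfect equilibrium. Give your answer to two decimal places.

Round 5 (Alice proposes): Bob will accept anything ≥ 0, so Alice offers 0 and keeps 1.
Round 4 (Bob proposes): rejecting gives Alice an expected 0.65 × 1 = 0.65. Bob offers 0.65 and keeps 1 − 0.65 = 0.35.
Round 3 (Alice proposes): rejecting gives Bob an expected 0.65 × 0.35 = 0.2275; Alice offers that and keeps 0.7725.
Round 2 (Bob proposes): rejecting gives Alice an expected 0.65 × 0.7725 = 0.502125; Bob offers that and keeps 0.497875.
Round 1 (Alice proposes): rejecting gives Bob an expected 0.65 × 0.497875 = 0.32361875; Alice offers that and keeps 0.67638125.

0.68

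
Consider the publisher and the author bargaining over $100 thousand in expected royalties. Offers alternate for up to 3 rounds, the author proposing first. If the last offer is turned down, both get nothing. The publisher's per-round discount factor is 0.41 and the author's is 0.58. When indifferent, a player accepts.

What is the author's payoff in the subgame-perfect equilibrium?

82.78

Round 3 (the author proposes): rejection yields 0 for the publisher; the author offers 0 and keeps 100.
Round 2 (the publisher proposes): the author can get 100 next round, worth 0.58 × 100 = 58 now, so the publisher offers 58, keeping 42.
Round 1 (the author proposes): the publisher can get 42 next round, worth 0.41 × 42 = 17.22 now, so the author offers 17.22, keeping 82.78.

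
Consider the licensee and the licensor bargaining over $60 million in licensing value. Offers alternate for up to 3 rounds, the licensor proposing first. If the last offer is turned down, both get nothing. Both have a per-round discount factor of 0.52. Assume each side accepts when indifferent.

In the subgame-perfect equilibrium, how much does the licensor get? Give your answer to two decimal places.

Round 3 (the licensor proposes): rejection yields 0 for the licensee; the licensor offers 0 and keeps 60.
Round 2 (the licensee proposes): the licensor can get 60 next round, worth 0.52 × 60 = 31.2 now. The licensee offers 31.2 and keeps 60 − 31.2 = 28.8.
Round 1 (the licensor proposes): the licensee can get 28.8 next round, worth 0.52 × 28.8 = 14.976 now, so the licensor offers 14.976, keeping 45.024.

45.02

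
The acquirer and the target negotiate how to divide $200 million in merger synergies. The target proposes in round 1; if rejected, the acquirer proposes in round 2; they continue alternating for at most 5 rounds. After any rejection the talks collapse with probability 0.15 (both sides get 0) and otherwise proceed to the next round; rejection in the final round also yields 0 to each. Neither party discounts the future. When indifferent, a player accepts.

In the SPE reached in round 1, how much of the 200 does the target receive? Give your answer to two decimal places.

156.08

By backward induction:
Round 5 (the target proposes): rejection yields 0 for the acquirer; the target offers 0 and keeps 200.
Round 4 (the acquirer proposes): rejecting gives the target an expected 0.85 × 200 = 170. The acquirer offers 170 and keeps 200 − 170 = 30.
Round 3 (the target proposes): rejecting gives the acquirer an expected 0.85 × 30 = 25.5; the target offers that and keeps 174.5.
Round 2 (the acquirer proposes): rejecting gives the target an expected 0.85 × 174.5 = 148.325; the acquirer offers that and keeps 51.675.
Round 1 (the target proposes): rejecting gives the acquirer an expected 0.85 × 51.675 = 43.92375. The target offers 43.92375 and keeps 200 − 43.92375 = 156.07625.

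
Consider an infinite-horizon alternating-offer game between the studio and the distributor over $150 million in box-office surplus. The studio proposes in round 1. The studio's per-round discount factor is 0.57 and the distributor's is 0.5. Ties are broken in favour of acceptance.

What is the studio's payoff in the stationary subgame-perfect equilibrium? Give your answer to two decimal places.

104.90

Let x be the studio's share when the studio proposes and y be the distributor's share when the distributor proposes.
The distributor accepts iff offered ≥ 0.5·y, so x = 150 − 0.5y. Symmetrically y = 150 − 0.57x.
Substituting: x = 150 − 0.5(150 − 0.57x), giving x(1 − 0.57·0.5) = 150(1 − 0.5).
So x = 150 × 0.5 / 0.715 ≈ 104.8951, and the distributor receives 150 − x ≈ 45.1049.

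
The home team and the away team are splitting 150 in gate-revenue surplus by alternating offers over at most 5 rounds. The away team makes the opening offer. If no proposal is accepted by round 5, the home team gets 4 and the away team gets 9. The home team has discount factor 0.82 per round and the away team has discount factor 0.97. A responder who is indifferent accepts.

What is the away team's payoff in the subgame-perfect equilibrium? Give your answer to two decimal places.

140.84

Round 5 (the away team proposes): the home team gets 4 if talks fail, so the away team offers 4 and keeps 146.
Round 4 (the home team proposes): the away team can get 146 next round, worth 0.97 × 146 = 141.62 now; the home team offers that and keeps 8.38.
Round 3 (the away team proposes): the home team can get 8.38 next round, worth 0.82 × 8.38 = 6.8716 now, so the away team offers 6.8716, keeping 143.1284.
Round 2 (the home team proposes): the away team can get 143.1284 next round, worth 0.97 × 143.1284 = 138.834548 now, so the home team offers 138.834548, keeping 11.165452.
Round 1 (the away team proposes): the home team can get 11.165452 next round, worth 0.82 × 11.165452 = 9.15567064 now, so the away team offers 9.15567064, keeping 140.84432936.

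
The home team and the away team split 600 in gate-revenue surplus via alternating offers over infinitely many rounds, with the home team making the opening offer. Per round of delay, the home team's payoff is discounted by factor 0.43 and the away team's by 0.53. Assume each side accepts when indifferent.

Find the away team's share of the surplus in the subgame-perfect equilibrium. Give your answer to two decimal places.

234.76

Let x be the home team's share when the home team proposes and y be the away team's share when the away team proposes.
The away team accepts iff offered ≥ 0.53·y, so x = 600 − 0.53y. Symmetrically y = 600 − 0.43x.
Substituting: x = 600 − 0.53(600 − 0.43x), giving x(1 − 0.43·0.53) = 600(1 − 0.53).
So x = 600 × 0.47 / 0.7721 ≈ 365.2377, and the away team receives 600 − x ≈ 234.7623.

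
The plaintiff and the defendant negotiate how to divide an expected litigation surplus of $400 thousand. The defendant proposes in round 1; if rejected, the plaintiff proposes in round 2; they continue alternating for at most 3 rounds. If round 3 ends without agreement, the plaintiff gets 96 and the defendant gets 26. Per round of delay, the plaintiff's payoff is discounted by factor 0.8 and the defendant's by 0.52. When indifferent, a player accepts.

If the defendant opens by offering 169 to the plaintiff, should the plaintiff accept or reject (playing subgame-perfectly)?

Work out the plaintiff's continuation value if the offer is rejected.
Round 3 (the defendant proposes): the plaintiff gets 96 if talks fail, so the defendant offers 96 and keeps 304.
Round 2 (the plaintiff proposes): the defendant can get 304 next round, worth 0.52 × 304 = 158.08 now. The plaintiff offers 158.08 and keeps 400 − 158.08 = 241.92.
So by rejecting in round 1, the plaintiff gets 241.92 next round, worth 0.8 × 241.92 = 193.536 now.
Offer 169 < 193.536, so the plaintiff rejects.

Reject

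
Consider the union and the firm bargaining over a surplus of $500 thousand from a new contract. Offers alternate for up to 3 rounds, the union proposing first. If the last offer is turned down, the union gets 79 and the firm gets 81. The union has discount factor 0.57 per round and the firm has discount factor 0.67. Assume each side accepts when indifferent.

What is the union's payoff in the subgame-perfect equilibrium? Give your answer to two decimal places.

Round 3 (the union proposes): the firm gets 81 if talks fail, so the union offers 81 and keeps 419.
Round 2 (the firm proposes): the union can get 419 next round, worth 0.57 × 419 = 238.83 now, so the firm offers 238.83, keeping 261.17.
Round 1 (the union proposes): the firm can get 261.17 next round, worth 0.67 × 261.17 = 174.9839 now; the union offers that and keeps 325.0161.

325.02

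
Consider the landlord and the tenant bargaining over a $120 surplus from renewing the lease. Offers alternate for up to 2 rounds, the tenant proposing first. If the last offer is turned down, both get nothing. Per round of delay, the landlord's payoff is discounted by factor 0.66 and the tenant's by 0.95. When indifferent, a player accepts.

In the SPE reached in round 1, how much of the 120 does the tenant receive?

40.8

Round 2 (the landlord proposes): the tenant will accept anything ≥ 0, so the landlord offers 0 and keeps 120.
Round 1 (the tenant proposes): the landlord can get 120 next round, worth 0.66 × 120 = 79.2 now. The tenant offers 79.2 and keeps 120 − 79.2 = 40.8.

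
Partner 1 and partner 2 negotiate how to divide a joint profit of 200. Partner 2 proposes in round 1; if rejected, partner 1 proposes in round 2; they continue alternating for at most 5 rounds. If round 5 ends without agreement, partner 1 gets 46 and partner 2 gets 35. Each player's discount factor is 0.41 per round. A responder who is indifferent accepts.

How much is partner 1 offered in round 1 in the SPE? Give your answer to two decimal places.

57.81

Round 5 (partner 2 proposes): partner 1 gets 46 if talks fail, so partner 2 offers 46 and keeps 154.
Round 4 (partner 1 proposes): partner 2 can get 154 next round, worth 0.41 × 154 = 63.14 now; partner 1 offers that and keeps 136.86.
Round 3 (partner 2 proposes): partner 1 can get 136.86 next round, worth 0.41 × 136.86 = 56.1126 now, so partner 2 offers 56.1126, keeping 143.8874.
Round 2 (partner 1 proposes): partner 2 can get 143.8874 next round, worth 0.41 × 143.8874 = 58.993834 now. Partner 1 offers 58.993834 and keeps 200 − 58.993834 = 141.006166.
Round 1 (partner 2 proposes): partner 1 can get 141.006166 next round, worth 0.41 × 141.006166 = 57.81252806 now, so partner 2 offers 57.81252806, keeping 142.18747194.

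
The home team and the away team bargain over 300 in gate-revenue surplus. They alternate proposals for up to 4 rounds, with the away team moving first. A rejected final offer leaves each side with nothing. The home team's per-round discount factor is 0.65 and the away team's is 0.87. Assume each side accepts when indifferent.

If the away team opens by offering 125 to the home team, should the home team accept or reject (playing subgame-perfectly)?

Reject

Round 4 (the home team proposes): the away team will accept anything ≥ 0, so the home team offers 0 and keeps 300.
Round 3 (the away team proposes): the home team can get 300 next round, worth 0.65 × 300 = 195 now, so the away team offers 195, keeping 105.
Round 2 (the home team proposes): the away team can get 105 next round, worth 0.87 × 105 = 91.35 now, so the home team offers 91.35, keeping 208.65.
So by rejecting in round 1, the home team gets 208.65 next round, worth 0.65 × 208.65 = 135.6225 now.
Offer 125 < 135.6225, so the home team rejects.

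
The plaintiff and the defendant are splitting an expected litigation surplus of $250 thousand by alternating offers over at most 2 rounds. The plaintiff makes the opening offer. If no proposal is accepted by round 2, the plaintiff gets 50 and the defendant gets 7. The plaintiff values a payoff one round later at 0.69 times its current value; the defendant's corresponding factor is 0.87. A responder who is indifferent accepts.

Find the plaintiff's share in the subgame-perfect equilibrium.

Round 2 (the defendant proposes): the plaintiff gets 50 if talks fail, so the defendant offers 50 and keeps 200.
Round 1 (the plaintiff proposes): the defendant can get 200 next round, worth 0.87 × 200 = 174 now; the plaintiff offers that and keeps 76.

76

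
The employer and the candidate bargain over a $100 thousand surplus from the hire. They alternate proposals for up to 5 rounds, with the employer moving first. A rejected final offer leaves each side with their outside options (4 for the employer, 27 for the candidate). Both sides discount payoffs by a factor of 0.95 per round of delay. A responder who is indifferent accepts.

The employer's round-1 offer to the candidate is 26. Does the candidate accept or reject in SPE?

Round 5 (the employer proposes): the candidate gets 27 if talks fail, so the employer offers 27 and keeps 73.
Round 4 (the candidate proposes): the employer can get 73 next round, worth 0.95 × 73 = 69.35 now. The candidate offers 69.35 and keeps 100 − 69.35 = 30.65.
Round 3 (the employer proposes): the candidate can get 30.65 next round, worth 0.95 × 30.65 = 29.1175 now. The employer offers 29.1175 and keeps 100 − 29.1175 = 70.8825.
Round 2 (the candidate proposes): the employer can get 70.8825 next round, worth 0.95 × 70.8825 = 67.338375 now; the candidate offers that and keeps 32.661625.
So by rejecting in round 1, the candidate gets 32.661625 next round, worth 0.95 × 32.661625 = 31.02854375 now.
Offer 26 < 31.02854375, so the candidate rejects.

Reject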